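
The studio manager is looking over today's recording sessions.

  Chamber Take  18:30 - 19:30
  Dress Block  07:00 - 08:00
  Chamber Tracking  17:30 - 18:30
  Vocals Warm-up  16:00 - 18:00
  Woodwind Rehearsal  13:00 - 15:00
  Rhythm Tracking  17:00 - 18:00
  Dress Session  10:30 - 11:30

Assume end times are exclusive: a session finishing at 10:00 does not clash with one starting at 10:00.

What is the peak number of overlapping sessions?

Sweep the timeline, counting +1 at each start and −1 at each end (ends before starts at a tie):
07:00 start Dress Block → 1
08:00 end Dress Block → 0
10:30 start Dress Session → 1
11:30 end Dress Session → 0
13:00 start Woodwind Rehearsal → 1
15:00 end Woodwind Rehearsal → 0
16:00 start Vocals Warm-up → 1
17:00 start Rhythm Tracking → 2
17:30 start Chamber Tracking → 3
18:00 end Rhythm Tracking → 2
18:00 end Vocals Warm-up → 1
18:30 end Chamber Tracking → 0
18:30 start Chamber Take → 1
19:30 end Chamber Take → 0
Peak is 3, at 17:30 (Chamber Tracking, Rhythm Tracking, Vocals Warm-up).

3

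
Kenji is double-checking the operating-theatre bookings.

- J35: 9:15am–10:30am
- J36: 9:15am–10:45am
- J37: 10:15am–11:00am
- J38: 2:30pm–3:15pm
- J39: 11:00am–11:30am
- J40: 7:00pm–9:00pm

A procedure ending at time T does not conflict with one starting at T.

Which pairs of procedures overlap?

J35 & J36, J35 & J37, J36 & J37

Sorted by start: J35, J36, J37, J39, J38, J40.
J36 starts before J35 ends → J35 and J36 overlap.
J37 starts before J35 ends → J35 and J37 overlap.
J39 starts after J35 ends — done with J35.
J37 starts before J36 ends → J36 and J37 overlap.
J39 starts after J36 ends — done with J36.
J39 starts exactly when J37 ends (back-to-back, no overlap) — done with J37.
J38 starts after J39 ends — done with J39.
J40 starts after J38 ends.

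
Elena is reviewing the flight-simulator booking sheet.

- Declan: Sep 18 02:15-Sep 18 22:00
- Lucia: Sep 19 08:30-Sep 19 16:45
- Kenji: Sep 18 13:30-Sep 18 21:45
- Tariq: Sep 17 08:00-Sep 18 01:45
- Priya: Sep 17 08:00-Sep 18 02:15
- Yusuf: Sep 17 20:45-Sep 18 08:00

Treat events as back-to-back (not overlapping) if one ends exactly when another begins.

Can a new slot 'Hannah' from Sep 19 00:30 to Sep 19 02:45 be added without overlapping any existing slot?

Priya: ends Sep 18 02:15 at or before Hannah starts Sep 19 00:30 → clear.
Tariq: ends Sep 18 01:45 at or before Hannah starts Sep 19 00:30 → clear.
Yusuf: ends Sep 18 08:00 at or before Hannah starts Sep 19 00:30 → clear.
Declan: ends Sep 18 22:00 at or before Hannah starts Sep 19 00:30 → clear.
Kenji: ends Sep 18 21:45 at or before Hannah starts Sep 19 00:30 → clear.
Lucia: starts Sep 19 08:30 at or after Hannah ends Sep 19 02:45 → clear.

Yes — the slot is free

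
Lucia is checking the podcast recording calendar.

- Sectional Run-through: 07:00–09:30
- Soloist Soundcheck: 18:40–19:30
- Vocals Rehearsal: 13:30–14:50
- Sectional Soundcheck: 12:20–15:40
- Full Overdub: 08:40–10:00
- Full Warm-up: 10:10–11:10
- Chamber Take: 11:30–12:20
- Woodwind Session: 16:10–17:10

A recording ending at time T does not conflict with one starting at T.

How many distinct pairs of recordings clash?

2

Sorted by start: Sectional Run-through, Full Overdub, Full Warm-up, Chamber Take, Sectional Soundcheck, Vocals Rehearsal, Woodwind Session, Soloist Soundcheck.
Full Overdub starts before Sectional Run-through ends → Sectional Run-through and Full Overdub overlap.
Full Warm-up starts after Sectional Run-through ends, so Sectional Run-through has no further overlaps.
Full Warm-up starts after Full Overdub ends, so Full Overdub has no further overlaps.
Chamber Take starts after Full Warm-up ends, so Full Warm-up has no further overlaps.
Sectional Soundcheck starts exactly when Chamber Take ends (back-to-back, no overlap), so Chamber Take has no further overlaps.
Vocals Rehearsal starts before Sectional Soundcheck ends → Sectional Soundcheck and Vocals Rehearsal overlap.
Woodwind Session starts after Sectional Soundcheck ends, so Sectional Soundcheck has no further overlaps.
Woodwind Session starts after Vocals Rehearsal ends, so Vocals Rehearsal has no further overlaps.
Soloist Soundcheck starts after Woodwind Session ends.
Overlapping pairs: Full Overdub & Sectional Run-through, Sectional Soundcheck & Vocals Rehearsal — 2 in total.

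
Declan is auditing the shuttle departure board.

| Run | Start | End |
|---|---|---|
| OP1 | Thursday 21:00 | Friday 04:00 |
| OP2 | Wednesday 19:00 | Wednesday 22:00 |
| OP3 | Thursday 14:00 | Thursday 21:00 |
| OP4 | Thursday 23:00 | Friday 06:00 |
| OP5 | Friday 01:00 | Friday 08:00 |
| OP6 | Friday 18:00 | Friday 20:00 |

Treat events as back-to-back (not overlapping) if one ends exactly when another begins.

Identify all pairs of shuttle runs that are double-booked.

OP1 & OP4, OP1 & OP5, OP4 & OP5

Sorted by start: OP2, OP3, OP1, OP4, OP5, OP6.
OP3 starts after OP2 ends — done with OP2.
OP1 starts exactly when OP3 ends (back-to-back, no overlap) — done with OP3.
OP4 starts before OP1 ends → OP1 and OP4 overlap.
OP5 starts before OP1 ends → OP1 and OP5 overlap.
OP6 starts after OP1 ends.
OP5 starts before OP4 ends → OP4 and OP5 overlap.
OP6 starts after OP4 ends.
OP6 starts after OP5 ends.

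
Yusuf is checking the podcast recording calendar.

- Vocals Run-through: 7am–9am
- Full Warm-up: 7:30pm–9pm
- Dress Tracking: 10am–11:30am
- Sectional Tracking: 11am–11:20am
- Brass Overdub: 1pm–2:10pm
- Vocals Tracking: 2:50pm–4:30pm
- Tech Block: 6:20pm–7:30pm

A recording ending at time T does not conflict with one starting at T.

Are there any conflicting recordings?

Sorted by start: Vocals Run-through, Dress Tracking, Sectional Tracking, Brass Overdub, Vocals Tracking, Tech Block, Full Warm-up.
Dress Tracking starts after Vocals Run-through ends, so Vocals Run-through has no further overlaps.
Sectional Tracking starts before Dress Tracking ends → Dress Tracking and Sectional Tracking overlap.
That's a conflict, so the schedule is not conflict-free.

Yes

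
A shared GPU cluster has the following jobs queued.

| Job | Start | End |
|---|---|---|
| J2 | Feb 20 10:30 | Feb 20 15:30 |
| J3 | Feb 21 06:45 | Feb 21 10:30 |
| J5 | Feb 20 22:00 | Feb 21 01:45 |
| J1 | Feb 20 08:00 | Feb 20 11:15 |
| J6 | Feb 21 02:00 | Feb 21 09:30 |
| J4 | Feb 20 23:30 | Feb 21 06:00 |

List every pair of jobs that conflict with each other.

J1 & J2, J3 & J6, J4 & J5, J4 & J6

Check each pair: they overlap iff neither finishes before the other starts.
Sorted by start: J1, J2, J5, J4, J6, J3.
J2 starts before J1 ends → J1 and J2 overlap.
J5 starts after J1 ends — done with J1.
J5 starts after J2 ends — done with J2.
J4 starts before J5 ends → J5 and J4 overlap.
J6 starts after J5 ends — done with J5.
J6 starts before J4 ends → J4 and J6 overlap.
J3 starts after J4 ends.
J3 starts before J6 ends → J6 and J3 overlap.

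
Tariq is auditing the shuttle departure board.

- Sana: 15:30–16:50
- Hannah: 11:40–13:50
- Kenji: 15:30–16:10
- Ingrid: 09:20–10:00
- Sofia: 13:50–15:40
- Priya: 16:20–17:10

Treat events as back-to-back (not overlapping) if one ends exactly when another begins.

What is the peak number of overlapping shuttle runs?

Sweep the timeline, counting +1 at each start and −1 at each end (ends before starts at a tie):
09:20 start Ingrid → 1
10:00 end Ingrid → 0
11:40 start Hannah → 1
13:50 end Hannah → 0
13:50 start Sofia → 1
15:30 start Kenji → 2
15:30 start Sana → 3
15:40 end Sofia → 2
16:10 end Kenji → 1
16:20 start Priya → 2
16:50 end Sana → 1
17:10 end Priya → 0
Peak is 3, at 15:30 (Kenji, Sana, Sofia).

3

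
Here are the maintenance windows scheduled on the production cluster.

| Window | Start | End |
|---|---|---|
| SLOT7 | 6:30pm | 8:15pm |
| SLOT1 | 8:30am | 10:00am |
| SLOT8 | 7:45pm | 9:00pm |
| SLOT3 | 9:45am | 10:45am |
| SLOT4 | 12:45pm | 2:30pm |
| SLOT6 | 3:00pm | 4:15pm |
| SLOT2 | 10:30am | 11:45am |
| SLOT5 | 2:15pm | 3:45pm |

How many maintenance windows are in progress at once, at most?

2

Sort all start/end points and keep a running count:
8:30am start SLOT1 → 1
9:45am start SLOT3 → 2
10:00am end SLOT1 → 1
10:30am start SLOT2 → 2
10:45am end SLOT3 → 1
11:45am end SLOT2 → 0
12:45pm start SLOT4 → 1
2:15pm start SLOT5 → 2
2:30pm end SLOT4 → 1
3:00pm start SLOT6 → 2
3:45pm end SLOT5 → 1
4:15pm end SLOT6 → 0
6:30pm start SLOT7 → 1
7:45pm start SLOT8 → 2
8:15pm end SLOT7 → 1
9:00pm end SLOT8 → 0
Peak is 2, at 9:45am (SLOT1, SLOT3).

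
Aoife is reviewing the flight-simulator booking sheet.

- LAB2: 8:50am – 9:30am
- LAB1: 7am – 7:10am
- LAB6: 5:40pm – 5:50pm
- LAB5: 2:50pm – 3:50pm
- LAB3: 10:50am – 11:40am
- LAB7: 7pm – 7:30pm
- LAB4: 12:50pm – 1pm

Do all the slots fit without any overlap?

Two intervals overlap when each starts before the other ends.
Sorted by start: LAB1, LAB2, LAB3, LAB4, LAB5, LAB6, LAB7.
LAB2 starts after LAB1 ends, so nothing later overlaps LAB1 either.
LAB3 starts after LAB2 ends, so nothing later overlaps LAB2 either.
LAB4 starts after LAB3 ends, so nothing later overlaps LAB3 either.
LAB5 starts after LAB4 ends, so nothing later overlaps LAB4 either.
LAB6 starts after LAB5 ends, so nothing later overlaps LAB5 either.
LAB7 starts after LAB6 ends.
Every pair is clear; the schedule has no overlaps.

Yes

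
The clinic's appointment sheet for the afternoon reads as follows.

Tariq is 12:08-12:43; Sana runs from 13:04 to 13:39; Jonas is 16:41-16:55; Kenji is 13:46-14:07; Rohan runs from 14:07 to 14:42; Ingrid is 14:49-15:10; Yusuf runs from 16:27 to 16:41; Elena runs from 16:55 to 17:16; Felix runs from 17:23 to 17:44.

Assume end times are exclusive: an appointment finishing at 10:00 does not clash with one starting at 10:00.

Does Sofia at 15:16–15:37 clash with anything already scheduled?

Tariq: ends 12:43 at or before Sofia starts 15:16 → clear.
Sana: ends 13:39 at or before Sofia starts 15:16 → clear.
Kenji: ends 14:07 at or before Sofia starts 15:16 → clear.
Rohan: ends 14:42 at or before Sofia starts 15:16 → clear.
Ingrid: ends 15:10 at or before Sofia starts 15:16 → clear.
Yusuf: starts 16:27 at or after Sofia ends 15:37 → clear.
Jonas: starts 16:41 at or after Sofia ends 15:37 → clear.
Elena: starts 16:55 at or after Sofia ends 15:37 → clear.
Felix: starts 17:23 at or after Sofia ends 15:37 → clear.

No — it doesn't clash with anything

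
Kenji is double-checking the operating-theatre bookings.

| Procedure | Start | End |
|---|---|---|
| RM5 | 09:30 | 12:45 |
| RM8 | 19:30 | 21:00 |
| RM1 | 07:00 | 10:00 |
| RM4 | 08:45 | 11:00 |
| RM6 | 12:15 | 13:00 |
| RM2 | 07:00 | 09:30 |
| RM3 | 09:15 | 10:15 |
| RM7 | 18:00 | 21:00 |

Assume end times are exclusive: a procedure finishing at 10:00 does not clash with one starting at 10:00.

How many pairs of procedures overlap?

11

Sorted by start: RM1, RM2, RM4, RM3, RM5, RM6, RM7, RM8.
RM2 starts before RM1 ends → RM1 and RM2 overlap.
RM4 starts before RM1 ends → RM1 and RM4 overlap.
RM3 starts before RM1 ends → RM1 and RM3 overlap.
RM5 starts before RM1 ends → RM1 and RM5 overlap.
RM6 starts after RM1 ends, so nothing later overlaps RM1 either.
RM4 starts before RM2 ends → RM2 and RM4 overlap.
RM3 starts before RM2 ends → RM2 and RM3 overlap.
RM5 starts exactly when RM2 ends (back-to-back, no overlap), so nothing later overlaps RM2 either.
RM3 starts before RM4 ends → RM4 and RM3 overlap.
RM5 starts before RM4 ends → RM4 and RM5 overlap.
RM6 starts after RM4 ends, so nothing later overlaps RM4 either.
RM5 starts before RM3 ends → RM3 and RM5 overlap.
RM6 starts after RM3 ends, so nothing later overlaps RM3 either.
RM6 starts before RM5 ends → RM5 and RM6 overlap.
RM7 starts after RM5 ends, so nothing later overlaps RM5 either.
RM7 starts after RM6 ends, so nothing later overlaps RM6 either.
RM8 starts before RM7 ends → RM7 and RM8 overlap.
Overlapping pairs: RM1 & RM2, RM1 & RM3, RM1 & RM4, RM1 & RM5, RM2 & RM3, RM2 & RM4, RM3 & RM4, RM3 & RM5, RM4 & RM5, RM5 & RM6, RM7 & RM8 — 11 in total.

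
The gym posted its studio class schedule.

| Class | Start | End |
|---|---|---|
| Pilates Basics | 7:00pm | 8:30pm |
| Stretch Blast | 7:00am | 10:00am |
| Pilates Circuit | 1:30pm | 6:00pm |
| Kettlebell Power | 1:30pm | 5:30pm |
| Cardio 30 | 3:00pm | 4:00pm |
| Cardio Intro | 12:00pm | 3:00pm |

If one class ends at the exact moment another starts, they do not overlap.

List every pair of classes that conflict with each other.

Check each pair: they overlap iff neither finishes before the other starts.
Sorted by start: Stretch Blast, Cardio Intro, Pilates Circuit, Kettlebell Power, Cardio 30, Pilates Basics.
Cardio Intro starts after Stretch Blast ends, so nothing later overlaps Stretch Blast either.
Pilates Circuit starts before Cardio Intro ends → Cardio Intro and Pilates Circuit overlap.
Kettlebell Power starts before Cardio Intro ends → Cardio Intro and Kettlebell Power overlap.
Cardio 30 starts exactly when Cardio Intro ends (back-to-back, no overlap), so nothing later overlaps Cardio Intro either.
Kettlebell Power starts before Pilates Circuit ends → Pilates Circuit and Kettlebell Power overlap.
Cardio 30 starts before Pilates Circuit ends → Pilates Circuit and Cardio 30 overlap.
Pilates Basics starts after Pilates Circuit ends.
Cardio 30 starts before Kettlebell Power ends → Kettlebell Power and Cardio 30 overlap.
Pilates Basics starts after Kettlebell Power ends.
Pilates Basics starts after Cardio 30 ends.

Cardio 30 & Kettlebell Power, Cardio 30 & Pilates Circuit, Cardio Intro & Kettlebell Power, Cardio Intro & Pilates Circuit, Kettlebell Power & Pilates Circuit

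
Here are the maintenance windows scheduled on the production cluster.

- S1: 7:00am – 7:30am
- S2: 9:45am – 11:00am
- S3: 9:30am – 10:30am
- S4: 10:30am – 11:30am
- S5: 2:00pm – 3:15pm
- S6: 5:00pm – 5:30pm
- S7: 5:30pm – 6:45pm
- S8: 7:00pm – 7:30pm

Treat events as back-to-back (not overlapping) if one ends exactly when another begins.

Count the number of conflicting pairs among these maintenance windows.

2

Two intervals overlap when each starts before the other ends.
Sorted by start: S1, S3, S2, S4, S5, S6, S7, S8.
S3 starts after S1 ends, so S1 has no further overlaps.
S2 starts before S3 ends → S3 and S2 overlap.
S4 starts exactly when S3 ends (back-to-back, no overlap), so S3 has no further overlaps.
S4 starts before S2 ends → S2 and S4 overlap.
S5 starts after S2 ends, so S2 has no further overlaps.
S5 starts after S4 ends, so S4 has no further overlaps.
S6 starts after S5 ends, so S5 has no further overlaps.
S7 starts exactly when S6 ends (back-to-back, no overlap), so S6 has no further overlaps.
S8 starts after S7 ends.
Overlapping pairs: S2 & S3, S2 & S4 — 2 in total.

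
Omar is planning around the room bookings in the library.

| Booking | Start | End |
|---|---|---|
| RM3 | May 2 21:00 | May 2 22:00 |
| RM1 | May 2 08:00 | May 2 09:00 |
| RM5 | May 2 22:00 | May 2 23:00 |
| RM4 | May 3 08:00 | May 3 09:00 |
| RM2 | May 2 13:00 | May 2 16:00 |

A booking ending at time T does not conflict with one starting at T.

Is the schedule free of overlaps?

Sorted by start: RM1, RM2, RM3, RM5, RM4.
RM2 starts after RM1 ends, so nothing later overlaps RM1 either.
RM3 starts after RM2 ends, so nothing later overlaps RM2 either.
RM5 starts exactly when RM3 ends (back-to-back, no overlap), so nothing later overlaps RM3 either.
RM4 starts after RM5 ends.
Every pair is clear; the schedule has no overlaps.

Yes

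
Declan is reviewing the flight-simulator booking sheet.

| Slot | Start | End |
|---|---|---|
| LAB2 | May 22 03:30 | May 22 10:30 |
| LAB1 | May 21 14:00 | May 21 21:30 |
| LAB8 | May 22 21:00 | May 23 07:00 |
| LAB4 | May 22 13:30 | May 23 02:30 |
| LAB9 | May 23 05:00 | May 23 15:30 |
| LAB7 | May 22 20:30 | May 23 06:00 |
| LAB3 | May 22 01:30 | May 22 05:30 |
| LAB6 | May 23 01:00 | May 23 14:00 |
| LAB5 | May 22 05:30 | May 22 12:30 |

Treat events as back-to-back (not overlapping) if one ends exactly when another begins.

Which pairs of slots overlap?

LAB2 & LAB3, LAB2 & LAB5, LAB4 & LAB6, LAB4 & LAB7, LAB4 & LAB8, LAB6 & LAB7, LAB6 & LAB8, LAB6 & LAB9, LAB7 & LAB8, LAB7 & LAB9, LAB8 & LAB9

Sorted by start: LAB1, LAB3, LAB2, LAB5, LAB4, LAB7, LAB8, LAB6, LAB9.
LAB3 starts after LAB1 ends — done with LAB1.
LAB2 starts before LAB3 ends → LAB3 and LAB2 overlap.
LAB5 starts exactly when LAB3 ends (back-to-back, no overlap) — done with LAB3.
LAB5 starts before LAB2 ends → LAB2 and LAB5 overlap.
LAB4 starts after LAB2 ends — done with LAB2.
LAB4 starts after LAB5 ends — done with LAB5.
LAB7 starts before LAB4 ends → LAB4 and LAB7 overlap.
LAB8 starts before LAB4 ends → LAB4 and LAB8 overlap.
LAB6 starts before LAB4 ends → LAB4 and LAB6 overlap.
LAB9 starts after LAB4 ends.
LAB8 starts before LAB7 ends → LAB7 and LAB8 overlap.
LAB6 starts before LAB7 ends → LAB7 and LAB6 overlap.
LAB9 starts before LAB7 ends → LAB7 and LAB9 overlap.
LAB6 starts before LAB8 ends → LAB8 and LAB6 overlap.
LAB9 starts before LAB8 ends → LAB8 and LAB9 overlap.
LAB9 starts before LAB6 ends → LAB6 and LAB9 overlap.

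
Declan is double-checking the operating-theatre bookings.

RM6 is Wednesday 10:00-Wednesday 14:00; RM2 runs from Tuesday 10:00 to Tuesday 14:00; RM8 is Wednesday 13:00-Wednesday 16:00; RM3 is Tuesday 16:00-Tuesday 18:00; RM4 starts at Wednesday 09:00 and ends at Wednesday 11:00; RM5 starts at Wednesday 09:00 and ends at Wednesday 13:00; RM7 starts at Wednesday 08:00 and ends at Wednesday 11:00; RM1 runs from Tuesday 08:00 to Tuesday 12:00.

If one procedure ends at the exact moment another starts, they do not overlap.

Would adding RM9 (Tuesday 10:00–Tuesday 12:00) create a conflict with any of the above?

RM1: starts Tuesday 08:00 before RM9 ends Tuesday 12:00, and ends Tuesday 12:00 after RM9 starts Tuesday 10:00 → overlap.
RM2: starts Tuesday 10:00 before RM9 ends Tuesday 12:00, and ends Tuesday 14:00 after RM9 starts Tuesday 10:00 → overlap.
RM3: starts Tuesday 16:00 at or after RM9 ends Tuesday 12:00 → clear.
RM7: starts Wednesday 08:00 at or after RM9 ends Tuesday 12:00 → clear.
RM4: starts Wednesday 09:00 at or after RM9 ends Tuesday 12:00 → clear.
RM5: starts Wednesday 09:00 at or after RM9 ends Tuesday 12:00 → clear.
RM6: starts Wednesday 10:00 at or after RM9 ends Tuesday 12:00 → clear.
RM8: starts Wednesday 13:00 at or after RM9 ends Tuesday 12:00 → clear.
RM9 overlaps RM1, RM2.

Yes — it overlaps RM1, RM2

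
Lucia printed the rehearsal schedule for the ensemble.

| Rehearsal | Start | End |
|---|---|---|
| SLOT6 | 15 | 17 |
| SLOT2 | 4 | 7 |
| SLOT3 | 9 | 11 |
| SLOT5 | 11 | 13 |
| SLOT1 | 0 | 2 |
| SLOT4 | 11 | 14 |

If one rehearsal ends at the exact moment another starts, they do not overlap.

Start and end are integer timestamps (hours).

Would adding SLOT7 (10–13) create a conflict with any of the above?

Yes — it overlaps SLOT3, SLOT4, SLOT5

SLOT1: ends 2 at or before SLOT7 starts 10 → clear.
SLOT2: ends 7 at or before SLOT7 starts 10 → clear.
SLOT3: starts 9 before SLOT7 ends 13, and ends 11 after SLOT7 starts 10 → overlap.
SLOT4: starts 11 before SLOT7 ends 13, and ends 14 after SLOT7 starts 10 → overlap.
SLOT5: starts 11 before SLOT7 ends 13, and ends 13 after SLOT7 starts 10 → overlap.
SLOT6: starts 15 at or after SLOT7 ends 13 → clear.
SLOT7 overlaps SLOT3, SLOT4, SLOT5.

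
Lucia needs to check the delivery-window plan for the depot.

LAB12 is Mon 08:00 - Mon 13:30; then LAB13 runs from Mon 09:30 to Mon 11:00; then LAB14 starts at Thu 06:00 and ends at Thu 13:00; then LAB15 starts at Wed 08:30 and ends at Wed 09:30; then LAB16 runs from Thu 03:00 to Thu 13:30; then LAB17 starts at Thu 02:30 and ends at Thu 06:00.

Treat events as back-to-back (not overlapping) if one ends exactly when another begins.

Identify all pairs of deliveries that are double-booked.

Sorted by start: LAB12, LAB13, LAB15, LAB17, LAB16, LAB14.
LAB13 starts before LAB12 ends → LAB12 and LAB13 overlap.
LAB15 starts after LAB12 ends; LAB12 is clear from here.
LAB15 starts after LAB13 ends; LAB13 is clear from here.
LAB17 starts after LAB15 ends; LAB15 is clear from here.
LAB16 starts before LAB17 ends → LAB17 and LAB16 overlap.
LAB14 starts exactly when LAB17 ends (back-to-back, no overlap).
LAB14 starts before LAB16 ends → LAB16 and LAB14 overlap.

LAB12 & LAB13, LAB14 & LAB16, LAB16 & LAB17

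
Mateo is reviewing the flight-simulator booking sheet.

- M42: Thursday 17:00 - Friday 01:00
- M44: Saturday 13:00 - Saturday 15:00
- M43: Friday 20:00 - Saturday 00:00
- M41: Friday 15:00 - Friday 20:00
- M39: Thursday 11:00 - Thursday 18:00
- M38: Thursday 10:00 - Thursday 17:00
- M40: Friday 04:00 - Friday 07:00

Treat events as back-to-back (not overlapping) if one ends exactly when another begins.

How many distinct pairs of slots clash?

2

Sorted by start: M38, M39, M42, M40, M41, M43, M44.
M39 starts before M38 ends → M38 and M39 overlap.
M42 starts exactly when M38 ends (back-to-back, no overlap), so nothing later overlaps M38 either.
M42 starts before M39 ends → M39 and M42 overlap.
M40 starts after M39 ends, so nothing later overlaps M39 either.
M40 starts after M42 ends, so nothing later overlaps M42 either.
M41 starts after M40 ends, so nothing later overlaps M40 either.
M43 starts exactly when M41 ends (back-to-back, no overlap), so nothing later overlaps M41 either.
M44 starts after M43 ends.
Overlapping pairs: M38 & M39, M39 & M42 — 2 in total.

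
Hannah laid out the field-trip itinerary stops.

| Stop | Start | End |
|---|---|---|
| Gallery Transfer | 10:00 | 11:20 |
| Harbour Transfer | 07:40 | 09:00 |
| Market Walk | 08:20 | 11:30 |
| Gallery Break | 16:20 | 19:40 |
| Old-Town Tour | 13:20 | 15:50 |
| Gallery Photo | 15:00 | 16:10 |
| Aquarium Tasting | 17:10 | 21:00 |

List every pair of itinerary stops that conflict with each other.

Sorted by start: Harbour Transfer, Market Walk, Gallery Transfer, Old-Town Tour, Gallery Photo, Gallery Break, Aquarium Tasting.
Market Walk starts before Harbour Transfer ends → Harbour Transfer and Market Walk overlap.
Gallery Transfer starts after Harbour Transfer ends — done with Harbour Transfer.
Gallery Transfer starts before Market Walk ends → Market Walk and Gallery Transfer overlap.
Old-Town Tour starts after Market Walk ends — done with Market Walk.
Old-Town Tour starts after Gallery Transfer ends — done with Gallery Transfer.
Gallery Photo starts before Old-Town Tour ends → Old-Town Tour and Gallery Photo overlap.
Gallery Break starts after Old-Town Tour ends — done with Old-Town Tour.
Gallery Break starts after Gallery Photo ends — done with Gallery Photo.
Aquarium Tasting starts before Gallery Break ends → Gallery Break and Aquarium Tasting overlap.

Aquarium Tasting & Gallery Break, Gallery Photo & Old-Town Tour, Gallery Transfer & Market Walk, Harbour Transfer & Market Walk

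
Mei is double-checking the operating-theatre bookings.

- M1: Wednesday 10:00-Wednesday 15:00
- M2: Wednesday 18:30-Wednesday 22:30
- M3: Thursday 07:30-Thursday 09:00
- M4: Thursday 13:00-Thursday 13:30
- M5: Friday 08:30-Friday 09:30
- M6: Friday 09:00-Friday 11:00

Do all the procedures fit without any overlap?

Sorted by start: M1, M2, M3, M4, M5, M6.
M2 starts after M1 ends; M1 is clear from here.
M3 starts after M2 ends; M2 is clear from here.
M4 starts after M3 ends; M3 is clear from here.
M5 starts after M4 ends; M4 is clear from here.
M6 starts before M5 ends → M5 and M6 overlap.
That's a conflict, so the schedule is not conflict-free.

No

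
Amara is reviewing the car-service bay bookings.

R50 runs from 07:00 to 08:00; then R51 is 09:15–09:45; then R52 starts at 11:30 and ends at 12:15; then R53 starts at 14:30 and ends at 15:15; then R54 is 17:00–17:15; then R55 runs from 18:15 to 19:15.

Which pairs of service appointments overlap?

no conflicts

Sorted by start: R50, R51, R52, R53, R54, R55.
R51 starts after R50 ends, so nothing later overlaps R50 either.
R52 starts after R51 ends, so nothing later overlaps R51 either.
R53 starts after R52 ends, so nothing later overlaps R52 either.
R54 starts after R53 ends, so nothing later overlaps R53 either.
R55 starts after R54 ends.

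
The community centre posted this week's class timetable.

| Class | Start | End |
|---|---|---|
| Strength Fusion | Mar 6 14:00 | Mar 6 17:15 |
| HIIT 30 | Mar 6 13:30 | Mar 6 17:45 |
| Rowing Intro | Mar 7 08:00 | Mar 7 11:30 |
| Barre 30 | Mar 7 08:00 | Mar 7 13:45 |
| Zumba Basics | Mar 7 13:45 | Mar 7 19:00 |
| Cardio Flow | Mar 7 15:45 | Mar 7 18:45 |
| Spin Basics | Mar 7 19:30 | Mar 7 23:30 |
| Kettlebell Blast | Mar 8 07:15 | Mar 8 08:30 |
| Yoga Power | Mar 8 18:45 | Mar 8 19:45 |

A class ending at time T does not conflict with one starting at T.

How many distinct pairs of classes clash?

Sorted by start: HIIT 30, Strength Fusion, Rowing Intro, Barre 30, Zumba Basics, Cardio Flow, Spin Basics, Kettlebell Blast, Yoga Power.
Strength Fusion starts before HIIT 30 ends → HIIT 30 and Strength Fusion overlap.
Rowing Intro starts after HIIT 30 ends, so nothing later overlaps HIIT 30 either.
Rowing Intro starts after Strength Fusion ends, so nothing later overlaps Strength Fusion either.
Barre 30 starts before Rowing Intro ends → Rowing Intro and Barre 30 overlap.
Zumba Basics starts after Rowing Intro ends, so nothing later overlaps Rowing Intro either.
Zumba Basics starts exactly when Barre 30 ends (back-to-back, no overlap), so nothing later overlaps Barre 30 either.
Cardio Flow starts before Zumba Basics ends → Zumba Basics and Cardio Flow overlap.
Spin Basics starts after Zumba Basics ends, so nothing later overlaps Zumba Basics either.
Spin Basics starts after Cardio Flow ends, so nothing later overlaps Cardio Flow either.
Kettlebell Blast starts after Spin Basics ends, so nothing later overlaps Spin Basics either.
Yoga Power starts after Kettlebell Blast ends.
Overlapping pairs: Barre 30 & Rowing Intro, Cardio Flow & Zumba Basics, HIIT 30 & Strength Fusion — 3 in total.

3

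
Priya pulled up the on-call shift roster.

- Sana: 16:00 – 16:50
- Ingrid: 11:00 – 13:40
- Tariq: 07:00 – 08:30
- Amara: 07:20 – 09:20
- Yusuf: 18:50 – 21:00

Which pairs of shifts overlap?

Amara & Tariq

Sorted by start: Tariq, Amara, Ingrid, Sana, Yusuf.
Amara starts before Tariq ends → Tariq and Amara overlap.
Ingrid starts after Tariq ends, so Tariq has no further overlaps.
Ingrid starts after Amara ends, so Amara has no further overlaps.
Sana starts after Ingrid ends, so Ingrid has no further overlaps.
Yusuf starts after Sana ends.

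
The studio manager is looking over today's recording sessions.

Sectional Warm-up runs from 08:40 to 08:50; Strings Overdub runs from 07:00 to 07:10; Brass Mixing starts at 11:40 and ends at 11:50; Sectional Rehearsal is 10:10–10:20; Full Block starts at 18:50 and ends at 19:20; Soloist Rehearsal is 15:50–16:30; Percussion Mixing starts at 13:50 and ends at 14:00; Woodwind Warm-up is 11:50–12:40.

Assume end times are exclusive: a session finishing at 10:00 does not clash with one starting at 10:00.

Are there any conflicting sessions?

No

Sorted by start: Strings Overdub, Sectional Warm-up, Sectional Rehearsal, Brass Mixing, Woodwind Warm-up, Percussion Mixing, Soloist Rehearsal, Full Block.
Sectional Warm-up starts after Strings Overdub ends; Strings Overdub is clear from here.
Sectional Rehearsal starts after Sectional Warm-up ends; Sectional Warm-up is clear from here.
Brass Mixing starts after Sectional Rehearsal ends; Sectional Rehearsal is clear from here.
Woodwind Warm-up starts exactly when Brass Mixing ends (back-to-back, no overlap); Brass Mixing is clear from here.
Percussion Mixing starts after Woodwind Warm-up ends; Woodwind Warm-up is clear from here.
Soloist Rehearsal starts after Percussion Mixing ends; Percussion Mixing is clear from here.
Full Block starts after Soloist Rehearsal ends.
Every pair is clear; the schedule has no overlaps.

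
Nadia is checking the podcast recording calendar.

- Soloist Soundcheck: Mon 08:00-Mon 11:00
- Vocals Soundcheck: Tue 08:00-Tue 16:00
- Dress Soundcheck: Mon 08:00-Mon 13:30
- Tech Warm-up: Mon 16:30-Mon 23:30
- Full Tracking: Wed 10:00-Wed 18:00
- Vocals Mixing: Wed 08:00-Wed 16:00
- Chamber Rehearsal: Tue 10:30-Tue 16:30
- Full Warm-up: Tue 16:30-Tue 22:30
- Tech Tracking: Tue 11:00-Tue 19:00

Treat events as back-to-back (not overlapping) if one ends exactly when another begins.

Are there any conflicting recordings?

Yes

Check each pair: they overlap iff neither finishes before the other starts.
Sorted by start: Soloist Soundcheck, Dress Soundcheck, Tech Warm-up, Vocals Soundcheck, Chamber Rehearsal, Tech Tracking, Full Warm-up, Vocals Mixing, Full Tracking.
Dress Soundcheck starts before Soloist Soundcheck ends → Soloist Soundcheck and Dress Soundcheck overlap.
That's a conflict, so the schedule is not conflict-free.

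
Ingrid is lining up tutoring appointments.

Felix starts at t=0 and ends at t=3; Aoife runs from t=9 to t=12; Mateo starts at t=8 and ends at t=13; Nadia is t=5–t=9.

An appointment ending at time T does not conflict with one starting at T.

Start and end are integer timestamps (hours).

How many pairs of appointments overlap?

2

Check each pair: they overlap iff neither finishes before the other starts.
Sorted by start: Felix, Nadia, Mateo, Aoife.
Nadia starts after Felix ends — done with Felix.
Mateo starts before Nadia ends → Nadia and Mateo overlap.
Aoife starts exactly when Nadia ends (back-to-back, no overlap).
Aoife starts before Mateo ends → Mateo and Aoife overlap.
Overlapping pairs: Aoife & Mateo, Mateo & Nadia — 2 in total.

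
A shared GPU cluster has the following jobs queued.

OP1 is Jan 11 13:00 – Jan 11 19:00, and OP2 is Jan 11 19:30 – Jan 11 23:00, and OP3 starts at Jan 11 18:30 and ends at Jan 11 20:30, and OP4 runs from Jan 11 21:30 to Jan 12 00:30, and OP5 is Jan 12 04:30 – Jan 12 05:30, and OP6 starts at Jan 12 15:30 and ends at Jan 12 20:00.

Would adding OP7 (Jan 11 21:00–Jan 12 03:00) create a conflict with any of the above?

Yes — it overlaps OP2, OP4

OP1: ends Jan 11 19:00 at or before OP7 starts Jan 11 21:00 → clear.
OP3: ends Jan 11 20:30 at or before OP7 starts Jan 11 21:00 → clear.
OP2: starts Jan 11 19:30 before OP7 ends Jan 12 03:00, and ends Jan 11 23:00 after OP7 starts Jan 11 21:00 → overlap.
OP4: starts Jan 11 21:30 before OP7 ends Jan 12 03:00, and ends Jan 12 00:30 after OP7 starts Jan 11 21:00 → overlap.
OP5: starts Jan 12 04:30 at or after OP7 ends Jan 12 03:00 → clear.
OP6: starts Jan 12 15:30 at or after OP7 ends Jan 12 03:00 → clear.
OP7 overlaps OP2, OP4.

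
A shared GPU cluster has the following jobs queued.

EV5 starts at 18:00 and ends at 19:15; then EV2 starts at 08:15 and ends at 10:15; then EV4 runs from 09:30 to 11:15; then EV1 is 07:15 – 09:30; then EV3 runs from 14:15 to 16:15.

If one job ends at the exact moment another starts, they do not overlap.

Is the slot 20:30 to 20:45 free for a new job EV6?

EV1: ends 09:30 at or before EV6 starts 20:30 → clear.
EV2: ends 10:15 at or before EV6 starts 20:30 → clear.
EV4: ends 11:15 at or before EV6 starts 20:30 → clear.
EV3: ends 16:15 at or before EV6 starts 20:30 → clear.
EV5: ends 19:15 at or before EV6 starts 20:30 → clear.

Yes — the slot is free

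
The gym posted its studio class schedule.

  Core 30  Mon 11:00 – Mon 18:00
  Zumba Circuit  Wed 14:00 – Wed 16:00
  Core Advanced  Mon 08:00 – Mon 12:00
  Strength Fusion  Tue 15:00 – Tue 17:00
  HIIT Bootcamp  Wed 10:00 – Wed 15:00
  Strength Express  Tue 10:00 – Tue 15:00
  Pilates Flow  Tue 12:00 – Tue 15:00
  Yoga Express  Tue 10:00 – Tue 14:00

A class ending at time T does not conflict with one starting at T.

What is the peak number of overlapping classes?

3

Walk through starts and ends in time order (an end at T is processed before a start at T):
Mon 08:00 start Core Advanced → 1
Mon 11:00 start Core 30 → 2
Mon 12:00 end Core Advanced → 1
Mon 18:00 end Core 30 → 0
Tue 10:00 start Strength Express → 1
Tue 10:00 start Yoga Express → 2
Tue 12:00 start Pilates Flow → 3
Tue 14:00 end Yoga Express → 2
Tue 15:00 end Pilates Flow → 1
Tue 15:00 end Strength Express → 0
Tue 15:00 start Strength Fusion → 1
Tue 17:00 end Strength Fusion → 0
Wed 10:00 start HIIT Bootcamp → 1
Wed 14:00 start Zumba Circuit → 2
Wed 15:00 end HIIT Bootcamp → 1
Wed 16:00 end Zumba Circuit → 0
Peak is 3, at Tue 12:00 (Pilates Flow, Strength Express, Yoga Express).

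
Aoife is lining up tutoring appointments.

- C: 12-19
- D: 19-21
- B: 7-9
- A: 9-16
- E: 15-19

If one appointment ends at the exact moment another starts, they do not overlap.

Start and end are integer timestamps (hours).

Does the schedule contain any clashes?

Sorted by start: B, A, C, E, D.
A starts exactly when B ends (back-to-back, no overlap), so B has no further overlaps.
C starts before A ends → A and C overlap.
That's a conflict, so the schedule is not conflict-free.

Yes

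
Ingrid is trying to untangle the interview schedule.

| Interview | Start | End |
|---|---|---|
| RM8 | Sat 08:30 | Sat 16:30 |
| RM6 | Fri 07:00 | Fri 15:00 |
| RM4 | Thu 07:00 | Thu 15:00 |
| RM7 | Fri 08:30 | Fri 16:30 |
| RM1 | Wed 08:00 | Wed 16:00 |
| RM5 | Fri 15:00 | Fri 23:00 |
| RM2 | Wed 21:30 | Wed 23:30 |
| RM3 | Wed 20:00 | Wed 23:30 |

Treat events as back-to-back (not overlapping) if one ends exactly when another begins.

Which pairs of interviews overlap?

Check each pair: they overlap iff neither finishes before the other starts.
Sorted by start: RM1, RM3, RM2, RM4, RM6, RM7, RM5, RM8.
RM3 starts after RM1 ends; RM1 is clear from here.
RM2 starts before RM3 ends → RM3 and RM2 overlap.
RM4 starts after RM3 ends; RM3 is clear from here.
RM4 starts after RM2 ends; RM2 is clear from here.
RM6 starts after RM4 ends; RM4 is clear from here.
RM7 starts before RM6 ends → RM6 and RM7 overlap.
RM5 starts exactly when RM6 ends (back-to-back, no overlap); RM6 is clear from here.
RM5 starts before RM7 ends → RM7 and RM5 overlap.
RM8 starts after RM7 ends.
RM8 starts after RM5 ends.

RM2 & RM3, RM5 & RM7, RM6 & RM7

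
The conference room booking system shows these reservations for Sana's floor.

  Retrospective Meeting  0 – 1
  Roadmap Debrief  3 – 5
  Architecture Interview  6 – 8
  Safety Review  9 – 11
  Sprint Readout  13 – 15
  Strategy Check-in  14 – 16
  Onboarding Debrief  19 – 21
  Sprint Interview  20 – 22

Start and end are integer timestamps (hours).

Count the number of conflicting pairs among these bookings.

2

Sorted by start: Retrospective Meeting, Roadmap Debrief, Architecture Interview, Safety Review, Sprint Readout, Strategy Check-in, Onboarding Debrief, Sprint Interview.
Roadmap Debrief starts after Retrospective Meeting ends, so nothing later overlaps Retrospective Meeting either.
Architecture Interview starts after Roadmap Debrief ends, so nothing later overlaps Roadmap Debrief either.
Safety Review starts after Architecture Interview ends, so nothing later overlaps Architecture Interview either.
Sprint Readout starts after Safety Review ends, so nothing later overlaps Safety Review either.
Strategy Check-in starts before Sprint Readout ends → Sprint Readout and Strategy Check-in overlap.
Onboarding Debrief starts after Sprint Readout ends, so nothing later overlaps Sprint Readout either.
Onboarding Debrief starts after Strategy Check-in ends, so nothing later overlaps Strategy Check-in either.
Sprint Interview starts before Onboarding Debrief ends → Onboarding Debrief and Sprint Interview overlap.
Overlapping pairs: Onboarding Debrief & Sprint Interview, Sprint Readout & Strategy Check-in — 2 in total.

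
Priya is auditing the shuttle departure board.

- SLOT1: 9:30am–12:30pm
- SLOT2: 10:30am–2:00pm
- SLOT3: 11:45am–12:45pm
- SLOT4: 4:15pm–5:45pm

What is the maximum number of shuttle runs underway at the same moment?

3

Walk through starts and ends in time order (an end at T is processed before a start at T):
9:30am start SLOT1 → 1
10:30am start SLOT2 → 2
11:45am start SLOT3 → 3
12:30pm end SLOT1 → 2
12:45pm end SLOT3 → 1
2:00pm end SLOT2 → 0
4:15pm start SLOT4 → 1
5:45pm end SLOT4 → 0
Peak is 3, at 11:45am (SLOT1, SLOT2, SLOT3).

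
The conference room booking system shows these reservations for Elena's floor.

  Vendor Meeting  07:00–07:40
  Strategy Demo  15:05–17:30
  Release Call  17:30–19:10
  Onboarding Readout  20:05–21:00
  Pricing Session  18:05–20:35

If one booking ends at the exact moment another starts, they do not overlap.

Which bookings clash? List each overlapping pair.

Two intervals overlap when each starts before the other ends.
Sorted by start: Vendor Meeting, Strategy Demo, Release Call, Pricing Session, Onboarding Readout.
Strategy Demo starts after Vendor Meeting ends, so nothing later overlaps Vendor Meeting either.
Release Call starts exactly when Strategy Demo ends (back-to-back, no overlap), so nothing later overlaps Strategy Demo either.
Pricing Session starts before Release Call ends → Release Call and Pricing Session overlap.
Onboarding Readout starts after Release Call ends.
Onboarding Readout starts before Pricing Session ends → Pricing Session and Onboarding Readout overlap.

Onboarding Readout & Pricing Session, Pricing Session & Release Call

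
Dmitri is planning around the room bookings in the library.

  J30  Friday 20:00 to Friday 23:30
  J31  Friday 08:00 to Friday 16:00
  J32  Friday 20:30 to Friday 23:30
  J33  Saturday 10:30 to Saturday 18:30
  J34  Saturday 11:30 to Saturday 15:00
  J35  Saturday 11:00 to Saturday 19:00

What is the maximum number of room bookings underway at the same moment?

Sort all start/end points and keep a running count:
Friday 08:00 start J31 → 1
Friday 16:00 end J31 → 0
Friday 20:00 start J30 → 1
Friday 20:30 start J32 → 2
Friday 23:30 end J30 → 1
Friday 23:30 end J32 → 0
Saturday 10:30 start J33 → 1
Saturday 11:00 start J35 → 2
Saturday 11:30 start J34 → 3
Saturday 15:00 end J34 → 2
Saturday 18:30 end J33 → 1
Saturday 19:00 end J35 → 0
Peak is 3, at Saturday 11:30 (J33, J34, J35).

3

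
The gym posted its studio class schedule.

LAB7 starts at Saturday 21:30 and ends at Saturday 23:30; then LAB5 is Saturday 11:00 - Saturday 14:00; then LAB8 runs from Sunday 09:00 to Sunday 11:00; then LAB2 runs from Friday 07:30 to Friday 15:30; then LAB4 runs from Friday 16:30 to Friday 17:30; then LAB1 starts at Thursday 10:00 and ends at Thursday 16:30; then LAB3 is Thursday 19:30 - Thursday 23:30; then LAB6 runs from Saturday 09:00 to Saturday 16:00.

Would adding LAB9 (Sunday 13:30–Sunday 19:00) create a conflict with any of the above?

No — it doesn't clash with anything

LAB1: ends Thursday 16:30 at or before LAB9 starts Sunday 13:30 → clear.
LAB3: ends Thursday 23:30 at or before LAB9 starts Sunday 13:30 → clear.
LAB2: ends Friday 15:30 at or before LAB9 starts Sunday 13:30 → clear.
LAB4: ends Friday 17:30 at or before LAB9 starts Sunday 13:30 → clear.
LAB6: ends Saturday 16:00 at or before LAB9 starts Sunday 13:30 → clear.
LAB5: ends Saturday 14:00 at or before LAB9 starts Sunday 13:30 → clear.
LAB7: ends Saturday 23:30 at or before LAB9 starts Sunday 13:30 → clear.
LAB8: ends Sunday 11:00 at or before LAB9 starts Sunday 13:30 → clear.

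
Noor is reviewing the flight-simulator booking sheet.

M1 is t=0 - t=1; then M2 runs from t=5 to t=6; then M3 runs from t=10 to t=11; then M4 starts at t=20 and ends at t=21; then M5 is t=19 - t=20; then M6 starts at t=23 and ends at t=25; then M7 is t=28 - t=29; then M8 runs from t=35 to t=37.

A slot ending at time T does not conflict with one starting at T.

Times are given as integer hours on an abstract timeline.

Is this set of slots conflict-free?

Sorted by start: M1, M2, M3, M5, M4, M6, M7, M8.
M2 starts after M1 ends — done with M1.
M3 starts after M2 ends — done with M2.
M5 starts after M3 ends — done with M3.
M4 starts exactly when M5 ends (back-to-back, no overlap) — done with M5.
M6 starts after M4 ends — done with M4.
M7 starts after M6 ends — done with M6.
M8 starts after M7 ends.
Every pair is clear; the schedule has no overlaps.

Yes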